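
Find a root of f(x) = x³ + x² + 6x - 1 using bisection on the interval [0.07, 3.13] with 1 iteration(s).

f(x) = x³ + x² + 6x - 1
Initial interval: [0.07, 3.13]

Iteration 1:
  c_1 = (0.070000 + 3.130000)/2 = 1.600000
  f(c_1) = f(1.600000) = 15.256000
  f(a) × f(c) < 0, new interval: [0.070000, 1.600000]

After 1 iteration(s), the approximation is c_1 = 1.600000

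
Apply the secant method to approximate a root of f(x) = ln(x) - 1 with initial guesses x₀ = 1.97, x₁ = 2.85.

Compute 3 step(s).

f(x) = ln(x) - 1
x₀ = 1.97, x₁ = 2.85

Secant formula: x_{n+1} = x_n - f(x_n)(x_n - x_{n-1})/(f(x_n) - f(x_{n-1}))

Iteration 1:
  f(1.970000) = -0.321966
  f(2.850000) = 0.047319
  x_2 = 2.850000 - 0.047319×(2.850000 - 1.970000)/(0.047319 - (-0.321966))
       = 2.737240
Iteration 2:
  f(2.850000) = 0.047319
  f(2.737240) = 0.006950
  x_3 = 2.737240 - 0.006950×(2.737240 - 2.850000)/(0.006950 - 0.047319)
       = 2.717827
Iteration 3:
  f(2.737240) = 0.006950
  f(2.717827) = -0.000167
  x_4 = 2.717827 - (-0.000167)×(2.717827 - 2.737240)/(-0.000167 - 0.006950)
       = 2.718283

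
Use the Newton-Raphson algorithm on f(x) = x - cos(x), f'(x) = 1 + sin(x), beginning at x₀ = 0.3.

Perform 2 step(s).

f(x) = x - cos(x)
f'(x) = 1 + sin(x)
x₀ = 0.3

Newton-Raphson formula: x_{n+1} = x_n - f(x_n)/f'(x_n)

Iteration 1:
  f(0.300000) = -0.655336
  f'(0.300000) = 1.295520
  x_1 = 0.300000 - (-0.655336)/1.295520 = 0.805848
Iteration 2:
  f(0.805848) = 0.113349
  f'(0.805848) = 1.721418
  x_2 = 0.805848 - 0.113349/1.721418 = 0.740002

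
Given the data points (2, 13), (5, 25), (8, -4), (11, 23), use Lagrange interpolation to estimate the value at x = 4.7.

Lagrange interpolation formula:
P(x) = Σ yᵢ × Lᵢ(x)
where Lᵢ(x) = Π_{j≠i} (x - xⱼ)/(xᵢ - xⱼ)

L_0(4.7) = (4.7 - 5)/(2 - 5) × (4.7 - 8)/(2 - 8) × (4.7 - 11)/(2 - 11) = 0.038500
L_1(4.7) = (4.7 - 2)/(5 - 2) × (4.7 - 8)/(5 - 8) × (4.7 - 11)/(5 - 11) = 1.039500
L_2(4.7) = (4.7 - 2)/(8 - 2) × (4.7 - 5)/(8 - 5) × (4.7 - 11)/(8 - 11) = -0.094500
L_3(4.7) = (4.7 - 2)/(11 - 2) × (4.7 - 5)/(11 - 5) × (4.7 - 8)/(11 - 8) = 0.016500

P(4.7) = 13×L_0(4.7) + 25×L_1(4.7) + (-4)×L_2(4.7) + 23×L_3(4.7)
P(4.7) = 27.245500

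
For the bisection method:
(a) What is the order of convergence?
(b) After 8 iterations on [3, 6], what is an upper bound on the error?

(a) Bisection has linear (order 1) convergence; the error is halved each step.

(b) Error bound = (b-a)/2^n = (6 - 3)/2^{8}
    = 3/2^{8}

(a) 1 (linear); (b) error ≤ 1.17e-02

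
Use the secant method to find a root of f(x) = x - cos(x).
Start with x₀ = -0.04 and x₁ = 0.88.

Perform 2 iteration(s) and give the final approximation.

f(x) = x - cos(x)
x₀ = -0.04, x₁ = 0.88

Secant formula: x_{n+1} = x_n - f(x_n)(x_n - x_{n-1})/(f(x_n) - f(x_{n-1}))

Iteration 1:
  f(-0.040000) = -1.039200
  f(0.880000) = 0.242849
  x_2 = 0.880000 - 0.242849×(0.880000 - (-0.040000))/(0.242849 - (-1.039200))
       = 0.705731
Iteration 2:
  f(0.880000) = 0.242849
  f(0.705731) = -0.055406
  x_3 = 0.705731 - (-0.055406)×(0.705731 - 0.880000)/(-0.055406 - 0.242849)
       = 0.738105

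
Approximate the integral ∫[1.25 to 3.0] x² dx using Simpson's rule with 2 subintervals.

f(x) = x²
a = 1.25, b = 3.0, n = 2
h = (b - a)/n = 0.875000

Simpson's rule: (h/3)[f(x₀) + 4f(x₁) + 2f(x₂) + ... + f(xₙ)]

x_0 = 1.2500, f(x_0) = 1.562500, coefficient = 1
x_1 = 2.1250, f(x_1) = 4.515625, coefficient = 4
x_2 = 3.0000, f(x_2) = 9.000000, coefficient = 1

I ≈ (0.875000/3) × 28.625000 = 8.348958
Exact value: 8.348958
Error: 0.000000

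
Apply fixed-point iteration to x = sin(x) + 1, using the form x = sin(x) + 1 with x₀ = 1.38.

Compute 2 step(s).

Equation: x = sin(x) + 1
Fixed-point form: x = sin(x) + 1
x₀ = 1.38

x_1 = g(1.380000) = 1.981854
x_2 = g(1.981854) = 1.916699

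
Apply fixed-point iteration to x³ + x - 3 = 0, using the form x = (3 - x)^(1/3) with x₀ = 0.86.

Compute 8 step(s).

Equation: x³ + x - 3 = 0
Fixed-point form: x = (3 - x)^(1/3)
x₀ = 0.86

x_1 = g(0.860000) = 1.288659
x_2 = g(1.288659) = 1.196131
x_3 = g(1.196131) = 1.217311
x_4 = g(1.217311) = 1.212528
x_5 = g(1.212528) = 1.213612
x_6 = g(1.213612) = 1.213366
x_7 = g(1.213366) = 1.213422
x_8 = g(1.213422) = 1.213409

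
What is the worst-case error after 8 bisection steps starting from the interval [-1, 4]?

Bisection error bound: |error| ≤ (b-a)/2^n
|error| ≤ (4 - (-1))/2^8 = 5/2^8
|error| ≤ 0.0195312500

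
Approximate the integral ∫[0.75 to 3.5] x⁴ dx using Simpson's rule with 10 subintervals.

f(x) = x⁴
a = 0.75, b = 3.5, n = 10
h = (b - a)/n = 0.275000

Simpson's rule: (h/3)[f(x₀) + 4f(x₁) + 2f(x₂) + ... + f(xₙ)]

x_0 = 0.7500, f(x_0) = 0.316406, coefficient = 1
x_1 = 1.0250, f(x_1) = 1.103813, coefficient = 4
x_2 = 1.3000, f(x_2) = 2.856100, coefficient = 2
x_3 = 1.5750, f(x_3) = 6.153500, coefficient = 4
x_4 = 1.8500, f(x_4) = 11.713506, coefficient = 2
x_5 = 2.1250, f(x_5) = 20.390869, coefficient = 4
x_6 = 2.4000, f(x_6) = 33.177600, coefficient = 2
x_7 = 2.6750, f(x_7) = 51.202969, coefficient = 4
x_8 = 2.9500, f(x_8) = 75.733506, coefficient = 2
x_9 = 3.2250, f(x_9) = 108.173000, coefficient = 4
x_10 = 3.5000, f(x_10) = 150.062500, coefficient = 1

I ≈ (0.275000/3) × 1145.436939 = 104.998386
Exact value: 104.996289
Error: 0.002097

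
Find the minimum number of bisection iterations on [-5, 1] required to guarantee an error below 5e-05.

We need (b-a)/2^n ≤ 5e-05
(1 - (-5))/2^n ≤ 5e-05
6/2^n ≤ 5e-05
2^n ≥ 120000
n ≥ log₂(120000) = 16.87
n ≥ 17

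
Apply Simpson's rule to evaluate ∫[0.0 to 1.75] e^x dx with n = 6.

f(x) = e^x
a = 0.0, b = 1.75, n = 6
h = (b - a)/n = 0.291667

Simpson's rule: (h/3)[f(x₀) + 4f(x₁) + 2f(x₂) + ... + f(xₙ)]

x_0 = 0.0000, f(x_0) = 1.000000, coefficient = 1
x_1 = 0.2917, f(x_1) = 1.338657, coefficient = 4
x_2 = 0.5833, f(x_2) = 1.792002, coefficient = 2
x_3 = 0.8750, f(x_3) = 2.398875, coefficient = 4
x_4 = 1.1667, f(x_4) = 3.211271, coefficient = 2
x_5 = 1.4583, f(x_5) = 4.298789, coefficient = 4
x_6 = 1.7500, f(x_6) = 5.754603, coefficient = 1

I ≈ (0.291667/3) × 48.906431 = 4.754792
Exact value: 4.754603
Error: 0.000189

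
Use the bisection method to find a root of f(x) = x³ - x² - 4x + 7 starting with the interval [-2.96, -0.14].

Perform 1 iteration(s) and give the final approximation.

f(x) = x³ - x² - 4x + 7
Initial interval: [-2.96, -0.14]

Iteration 1:
  c_1 = (-2.960000 + (-0.140000))/2 = -1.550000
  f(c_1) = f(-1.550000) = 7.073625
  f(a) × f(c) < 0, new interval: [-2.960000, -1.550000]

After 1 iteration(s), the approximation is c_1 = -1.550000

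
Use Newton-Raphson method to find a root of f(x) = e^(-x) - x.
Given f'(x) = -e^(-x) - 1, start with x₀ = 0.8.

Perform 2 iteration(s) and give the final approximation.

f(x) = e^(-x) - x
f'(x) = -e^(-x) - 1
x₀ = 0.8

Newton-Raphson formula: x_{n+1} = x_n - f(x_n)/f'(x_n)

Iteration 1:
  f(0.800000) = -0.350671
  f'(0.800000) = -1.449329
  x_1 = 0.800000 - (-0.350671)/(-1.449329) = 0.558046
Iteration 2:
  f(0.558046) = 0.014280
  f'(0.558046) = -1.572326
  x_2 = 0.558046 - 0.014280/(-1.572326) = 0.567128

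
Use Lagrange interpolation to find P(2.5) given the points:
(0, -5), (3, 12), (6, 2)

Lagrange interpolation formula:
P(x) = Σ yᵢ × Lᵢ(x)
where Lᵢ(x) = Π_{j≠i} (x - xⱼ)/(xᵢ - xⱼ)

L_0(2.5) = (2.5 - 3)/(0 - 3) × (2.5 - 6)/(0 - 6) = 0.097222
L_1(2.5) = (2.5 - 0)/(3 - 0) × (2.5 - 6)/(3 - 6) = 0.972222
L_2(2.5) = (2.5 - 0)/(6 - 0) × (2.5 - 3)/(6 - 3) = -0.069444

P(2.5) = (-5)×L_0(2.5) + 12×L_1(2.5) + 2×L_2(2.5)
P(2.5) = 11.041667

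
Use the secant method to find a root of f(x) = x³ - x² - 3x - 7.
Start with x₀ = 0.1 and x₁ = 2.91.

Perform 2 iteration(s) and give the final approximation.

f(x) = x³ - x² - 3x - 7
x₀ = 0.1, x₁ = 2.91

Secant formula: x_{n+1} = x_n - f(x_n)(x_n - x_{n-1})/(f(x_n) - f(x_{n-1}))

Iteration 1:
  f(0.100000) = -7.309000
  f(2.910000) = 0.444071
  x_2 = 2.910000 - 0.444071×(2.910000 - 0.100000)/(0.444071 - (-7.309000))
       = 2.749052
Iteration 2:
  f(2.910000) = 0.444071
  f(2.749052) = -2.029065
  x_3 = 2.749052 - (-2.029065)×(2.749052 - 2.910000)/(-2.029065 - 0.444071)
       = 2.881101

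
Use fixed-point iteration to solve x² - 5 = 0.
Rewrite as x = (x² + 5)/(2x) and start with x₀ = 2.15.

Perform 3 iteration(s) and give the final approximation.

Equation: x² - 5 = 0
Fixed-point form: x = (x² + 5)/(2x)
x₀ = 2.15

x_1 = g(2.150000) = 2.237791
x_2 = g(2.237791) = 2.236069
x_3 = g(2.236069) = 2.236068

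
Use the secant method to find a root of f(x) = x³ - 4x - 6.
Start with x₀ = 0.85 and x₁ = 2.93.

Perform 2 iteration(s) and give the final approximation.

f(x) = x³ - 4x - 6
x₀ = 0.85, x₁ = 2.93

Secant formula: x_{n+1} = x_n - f(x_n)(x_n - x_{n-1})/(f(x_n) - f(x_{n-1}))

Iteration 1:
  f(0.850000) = -8.785875
  f(2.930000) = 7.433757
  x_2 = 2.930000 - 7.433757×(2.930000 - 0.850000)/(7.433757 - (-8.785875))
       = 1.976698
Iteration 2:
  f(2.930000) = 7.433757
  f(1.976698) = -6.183174
  x_3 = 1.976698 - (-6.183174)×(1.976698 - 2.930000)/(-6.183174 - 7.433757)
       = 2.409573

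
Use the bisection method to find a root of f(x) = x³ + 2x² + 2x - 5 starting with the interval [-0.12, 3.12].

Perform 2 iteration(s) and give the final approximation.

f(x) = x³ + 2x² + 2x - 5
Initial interval: [-0.12, 3.12]

Iteration 1:
  c_1 = (-0.120000 + 3.120000)/2 = 1.500000
  f(c_1) = f(1.500000) = 5.875000
  f(a) × f(c) < 0, new interval: [-0.120000, 1.500000]
Iteration 2:
  c_2 = (-0.120000 + 1.500000)/2 = 0.690000
  f(c_2) = f(0.690000) = -2.339291
  f(a) × f(c) ≥ 0, new interval: [0.690000, 1.500000]

After 2 iteration(s), the approximation is c_2 = 0.690000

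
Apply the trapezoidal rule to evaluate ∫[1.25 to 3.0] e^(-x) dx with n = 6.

f(x) = e^(-x)
a = 1.25, b = 3.0, n = 6
h = (b - a)/n = 0.291667

Trapezoidal rule: (h/2)[f(x₀) + 2f(x₁) + 2f(x₂) + ... + f(xₙ)]

x_0 = 1.2500, f(x_0) = 0.286505, coefficient = 1
x_1 = 1.5417, f(x_1) = 0.214024, coefficient = 2
x_2 = 1.8333, f(x_2) = 0.159880, coefficient = 2
x_3 = 2.1250, f(x_3) = 0.119433, coefficient = 2
x_4 = 2.4167, f(x_4) = 0.089219, coefficient = 2
x_5 = 2.7083, f(x_5) = 0.066648, coefficient = 2
x_6 = 3.0000, f(x_6) = 0.049787, coefficient = 1

I ≈ (0.291667/2) × 1.634698 = 0.238393
Exact value: 0.236718
Error: 0.001676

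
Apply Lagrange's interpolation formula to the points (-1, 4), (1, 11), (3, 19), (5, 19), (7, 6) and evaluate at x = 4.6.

Lagrange interpolation formula:
P(x) = Σ yᵢ × Lᵢ(x)
where Lᵢ(x) = Π_{j≠i} (x - xⱼ)/(xᵢ - xⱼ)

L_0(4.6) = (4.6 - 1)/(-1 - 1) × (4.6 - 3)/(-1 - 3) × (4.6 - 5)/(-1 - 5) × (4.6 - 7)/(-1 - 7) = 0.014400
L_1(4.6) = (4.6 - (-1))/(1 - (-1)) × (4.6 - 3)/(1 - 3) × (4.6 - 5)/(1 - 5) × (4.6 - 7)/(1 - 7) = -0.089600
L_2(4.6) = (4.6 - (-1))/(3 - (-1)) × (4.6 - 1)/(3 - 1) × (4.6 - 5)/(3 - 5) × (4.6 - 7)/(3 - 7) = 0.302400
L_3(4.6) = (4.6 - (-1))/(5 - (-1)) × (4.6 - 1)/(5 - 1) × (4.6 - 3)/(5 - 3) × (4.6 - 7)/(5 - 7) = 0.806400
L_4(4.6) = (4.6 - (-1))/(7 - (-1)) × (4.6 - 1)/(7 - 1) × (4.6 - 3)/(7 - 3) × (4.6 - 5)/(7 - 5) = -0.033600

P(4.6) = 4×L_0(4.6) + 11×L_1(4.6) + 19×L_2(4.6) + 19×L_3(4.6) + 6×L_4(4.6)
P(4.6) = 19.937600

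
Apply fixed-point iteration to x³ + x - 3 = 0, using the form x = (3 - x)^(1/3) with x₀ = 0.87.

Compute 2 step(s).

Equation: x³ + x - 3 = 0
Fixed-point form: x = (3 - x)^(1/3)
x₀ = 0.87

x_1 = g(0.870000) = 1.286648
x_2 = g(1.286648) = 1.196600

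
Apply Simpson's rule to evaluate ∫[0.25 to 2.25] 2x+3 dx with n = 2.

f(x) = 2x+3
a = 0.25, b = 2.25, n = 2
h = (b - a)/n = 1.000000

Simpson's rule: (h/3)[f(x₀) + 4f(x₁) + 2f(x₂) + ... + f(xₙ)]

x_0 = 0.2500, f(x_0) = 3.500000, coefficient = 1
x_1 = 1.2500, f(x_1) = 5.500000, coefficient = 4
x_2 = 2.2500, f(x_2) = 7.500000, coefficient = 1

I ≈ (1.000000/3) × 33.000000 = 11.000000
Exact value: 11.000000
Error: 0.000000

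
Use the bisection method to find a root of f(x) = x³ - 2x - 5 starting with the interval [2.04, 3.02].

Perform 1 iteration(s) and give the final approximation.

f(x) = x³ - 2x - 5
Initial interval: [2.04, 3.02]

Iteration 1:
  c_1 = (2.040000 + 3.020000)/2 = 2.530000
  f(c_1) = f(2.530000) = 6.134277
  f(a) × f(c) < 0, new interval: [2.040000, 2.530000]

After 1 iteration(s), the approximation is c_1 = 2.530000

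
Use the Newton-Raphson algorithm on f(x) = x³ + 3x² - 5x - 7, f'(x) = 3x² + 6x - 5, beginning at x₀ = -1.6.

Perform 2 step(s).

f(x) = x³ + 3x² - 5x - 7
f'(x) = 3x² + 6x - 5
x₀ = -1.6

Newton-Raphson formula: x_{n+1} = x_n - f(x_n)/f'(x_n)

Iteration 1:
  f(-1.600000) = 4.584000
  f'(-1.600000) = -6.920000
  x_1 = -1.600000 - 4.584000/(-6.920000) = -0.937572
Iteration 2:
  f(-0.937572) = -0.499179
  f'(-0.937572) = -7.988308
  x_2 = -0.937572 - (-0.499179)/(-7.988308) = -1.000061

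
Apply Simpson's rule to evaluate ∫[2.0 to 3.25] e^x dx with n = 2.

f(x) = e^x
a = 2.0, b = 3.25, n = 2
h = (b - a)/n = 0.625000

Simpson's rule: (h/3)[f(x₀) + 4f(x₁) + 2f(x₂) + ... + f(xₙ)]

x_0 = 2.0000, f(x_0) = 7.389056, coefficient = 1
x_1 = 2.6250, f(x_1) = 13.804574, coefficient = 4
x_2 = 3.2500, f(x_2) = 25.790340, coefficient = 1

I ≈ (0.625000/3) × 88.397693 = 18.416186
Exact value: 18.401284
Error: 0.014902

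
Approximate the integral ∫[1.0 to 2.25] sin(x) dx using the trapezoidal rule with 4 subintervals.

f(x) = sin(x)
a = 1.0, b = 2.25, n = 4
h = (b - a)/n = 0.312500

Trapezoidal rule: (h/2)[f(x₀) + 2f(x₁) + 2f(x₂) + ... + f(xₙ)]

x_0 = 1.0000, f(x_0) = 0.841471, coefficient = 1
x_1 = 1.3125, f(x_1) = 0.966827, coefficient = 2
x_2 = 1.6250, f(x_2) = 0.998531, coefficient = 2
x_3 = 1.9375, f(x_3) = 0.933514, coefficient = 2
x_4 = 2.2500, f(x_4) = 0.778073, coefficient = 1

I ≈ (0.312500/2) × 7.417289 = 1.158951
Exact value: 1.168476
Error: 0.009525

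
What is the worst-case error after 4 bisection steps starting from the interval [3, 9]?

Bisection error bound: |error| ≤ (b-a)/2^n
|error| ≤ (9 - 3)/2^4 = 6/2^4
|error| ≤ 0.3750000000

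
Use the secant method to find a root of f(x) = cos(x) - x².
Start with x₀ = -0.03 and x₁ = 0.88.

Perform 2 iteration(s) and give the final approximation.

f(x) = cos(x) - x²
x₀ = -0.03, x₁ = 0.88

Secant formula: x_{n+1} = x_n - f(x_n)(x_n - x_{n-1})/(f(x_n) - f(x_{n-1}))

Iteration 1:
  f(-0.030000) = 0.998650
  f(0.880000) = -0.137249
  x_2 = 0.880000 - (-0.137249)×(0.880000 - (-0.030000))/(-0.137249 - 0.998650)
       = 0.770046
Iteration 2:
  f(0.880000) = -0.137249
  f(0.770046) = 0.124907
  x_3 = 0.770046 - 0.124907×(0.770046 - 0.880000)/(0.124907 - (-0.137249))
       = 0.822435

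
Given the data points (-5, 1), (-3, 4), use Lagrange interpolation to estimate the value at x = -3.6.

Lagrange interpolation formula:
P(x) = Σ yᵢ × Lᵢ(x)
where Lᵢ(x) = Π_{j≠i} (x - xⱼ)/(xᵢ - xⱼ)

L_0(-3.6) = (-3.6 - (-3))/(-5 - (-3)) = 0.300000
L_1(-3.6) = (-3.6 - (-5))/(-3 - (-5)) = 0.700000

P(-3.6) = 1×L_0(-3.6) + 4×L_1(-3.6)
P(-3.6) = 3.100000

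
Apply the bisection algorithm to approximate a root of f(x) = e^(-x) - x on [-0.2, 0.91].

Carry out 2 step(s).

f(x) = e^(-x) - x
Initial interval: [-0.2, 0.91]

Iteration 1:
  c_1 = (-0.200000 + 0.910000)/2 = 0.355000
  f(c_1) = f(0.355000) = 0.346173
  f(a) × f(c) ≥ 0, new interval: [0.355000, 0.910000]
Iteration 2:
  c_2 = (0.355000 + 0.910000)/2 = 0.632500
  f(c_2) = f(0.632500) = -0.101238
  f(a) × f(c) < 0, new interval: [0.355000, 0.632500]

After 2 iteration(s), the approximation is c_2 = 0.632500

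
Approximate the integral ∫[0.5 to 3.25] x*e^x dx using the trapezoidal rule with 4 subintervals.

f(x) = x*e^x
a = 0.5, b = 3.25, n = 4
h = (b - a)/n = 0.687500

Trapezoidal rule: (h/2)[f(x₀) + 2f(x₁) + 2f(x₂) + ... + f(xₙ)]

x_0 = 0.5000, f(x_0) = 0.824361, coefficient = 1
x_1 = 1.1875, f(x_1) = 3.893663, coefficient = 2
x_2 = 1.8750, f(x_2) = 12.226536, coefficient = 2
x_3 = 2.5625, f(x_3) = 33.231006, coefficient = 2
x_4 = 3.2500, f(x_4) = 83.818605, coefficient = 1

I ≈ (0.687500/2) × 183.345374 = 63.024972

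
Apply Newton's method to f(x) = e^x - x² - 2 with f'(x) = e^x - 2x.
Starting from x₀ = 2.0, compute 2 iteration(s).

f(x) = e^x - x² - 2
f'(x) = e^x - 2x
x₀ = 2.0

Newton-Raphson formula: x_{n+1} = x_n - f(x_n)/f'(x_n)

Iteration 1:
  f(2.000000) = 1.389056
  f'(2.000000) = 3.389056
  x_1 = 2.000000 - 1.389056/3.389056 = 1.590135
Iteration 2:
  f(1.590135) = 0.375881
  f'(1.590135) = 1.724140
  x_2 = 1.590135 - 0.375881/1.724140 = 1.372124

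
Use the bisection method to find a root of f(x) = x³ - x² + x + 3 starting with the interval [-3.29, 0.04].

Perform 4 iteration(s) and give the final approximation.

f(x) = x³ - x² + x + 3
Initial interval: [-3.29, 0.04]

Iteration 1:
  c_1 = (-3.290000 + 0.040000)/2 = -1.625000
  f(c_1) = f(-1.625000) = -5.556641
  f(a) × f(c) ≥ 0, new interval: [-1.625000, 0.040000]
Iteration 2:
  c_2 = (-1.625000 + 0.040000)/2 = -0.792500
  f(c_2) = f(-0.792500) = 1.081709
  f(a) × f(c) < 0, new interval: [-1.625000, -0.792500]
Iteration 3:
  c_3 = (-1.625000 + (-0.792500))/2 = -1.208750
  f(c_3) = f(-1.208750) = -1.435903
  f(a) × f(c) ≥ 0, new interval: [-1.208750, -0.792500]
Iteration 4:
  c_4 = (-1.208750 + (-0.792500))/2 = -1.000625
  f(c_4) = f(-1.000625) = -0.003752
  f(a) × f(c) ≥ 0, new interval: [-1.000625, -0.792500]

After 4 iteration(s), the approximation is c_4 = -1.000625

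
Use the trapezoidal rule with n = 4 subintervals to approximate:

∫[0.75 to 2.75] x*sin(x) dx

f(x) = x*sin(x)
a = 0.75, b = 2.75, n = 4
h = (b - a)/n = 0.500000

Trapezoidal rule: (h/2)[f(x₀) + 2f(x₁) + 2f(x₂) + ... + f(xₙ)]

x_0 = 0.7500, f(x_0) = 0.511229, coefficient = 1
x_1 = 1.2500, f(x_1) = 1.186231, coefficient = 2
x_2 = 1.7500, f(x_2) = 1.721975, coefficient = 2
x_3 = 2.2500, f(x_3) = 1.750665, coefficient = 2
x_4 = 2.7500, f(x_4) = 1.049568, coefficient = 1

I ≈ (0.500000/2) × 10.878539 = 2.719635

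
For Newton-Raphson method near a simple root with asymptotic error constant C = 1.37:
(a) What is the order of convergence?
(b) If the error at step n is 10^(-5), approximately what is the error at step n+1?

(a) Newton-Raphson has quadratic (order 2) convergence near simple roots.
    This means |e_{n+1}| ≈ C|e_n|².

(b) With |e_n| = 10^(-5) and C = 1.37:
    |e_{n+1}| ≈ 1.37 × (10^(-5))² = 1.37 × 10^(-10)

(a) 2 (quadratic); (b) |e_{n+1}| ≈ 1.370e-10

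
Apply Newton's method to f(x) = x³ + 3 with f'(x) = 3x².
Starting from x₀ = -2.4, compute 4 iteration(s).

f(x) = x³ + 3
f'(x) = 3x²
x₀ = -2.4

Newton-Raphson formula: x_{n+1} = x_n - f(x_n)/f'(x_n)

Iteration 1:
  f(-2.400000) = -10.824000
  f'(-2.400000) = 17.280000
  x_1 = -2.400000 - (-10.824000)/17.280000 = -1.773611
Iteration 2:
  f(-1.773611) = -2.579242
  f'(-1.773611) = 9.437089
  x_2 = -1.773611 - (-2.579242)/9.437089 = -1.500302
Iteration 3:
  f(-1.500302) = -0.377039
  f'(-1.500302) = 6.752719
  x_3 = -1.500302 - (-0.377039)/6.752719 = -1.444467
Iteration 4:
  f(-1.444467) = -0.013858
  f'(-1.444467) = 6.259454
  x_4 = -1.444467 - (-0.013858)/6.259454 = -1.442253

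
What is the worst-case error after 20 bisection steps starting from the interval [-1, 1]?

Bisection error bound: |error| ≤ (b-a)/2^n
|error| ≤ (1 - (-1))/2^20 = 2/2^20
|error| ≤ 0.0000019073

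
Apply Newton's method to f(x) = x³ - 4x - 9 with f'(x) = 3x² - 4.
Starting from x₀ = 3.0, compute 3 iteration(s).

f(x) = x³ - 4x - 9
f'(x) = 3x² - 4
x₀ = 3.0

Newton-Raphson formula: x_{n+1} = x_n - f(x_n)/f'(x_n)

Iteration 1:
  f(3.000000) = 6.000000
  f'(3.000000) = 23.000000
  x_1 = 3.000000 - 6.000000/23.000000 = 2.739130
Iteration 2:
  f(2.739130) = 0.594723
  f'(2.739130) = 18.508507
  x_2 = 2.739130 - 0.594723/18.508507 = 2.706998
Iteration 3:
  f(2.706998) = 0.008451
  f'(2.706998) = 17.983514
  x_3 = 2.706998 - 0.008451/17.983514 = 2.706528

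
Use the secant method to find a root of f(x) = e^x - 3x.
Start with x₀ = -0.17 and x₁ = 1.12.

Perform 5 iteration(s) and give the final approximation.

f(x) = e^x - 3x
x₀ = -0.17, x₁ = 1.12

Secant formula: x_{n+1} = x_n - f(x_n)(x_n - x_{n-1})/(f(x_n) - f(x_{n-1}))

Iteration 1:
  f(-0.170000) = 1.353665
  f(1.120000) = -0.295146
  x_2 = 1.120000 - (-0.295146)×(1.120000 - (-0.170000))/(-0.295146 - 1.353665)
       = 0.889083
Iteration 2:
  f(1.120000) = -0.295146
  f(0.889083) = -0.234351
  x_3 = 0.889083 - (-0.234351)×(0.889083 - 1.120000)/(-0.234351 - (-0.295146))
       = -0.001060
Iteration 3:
  f(0.889083) = -0.234351
  f(-0.001060) = 1.002121
  x_4 = -0.001060 - 1.002121×(-0.001060 - 0.889083)/(1.002121 - (-0.234351))
       = 0.720372
Iteration 4:
  f(-0.001060) = 1.002121
  f(0.720372) = -0.105919
  x_5 = 0.720372 - (-0.105919)×(0.720372 - (-0.001060))/(-0.105919 - 1.002121)
       = 0.651410
Iteration 5:
  f(0.720372) = -0.105919
  f(0.651410) = -0.035986
  x_6 = 0.651410 - (-0.035986)×(0.651410 - 0.720372)/(-0.035986 - (-0.105919))
       = 0.615923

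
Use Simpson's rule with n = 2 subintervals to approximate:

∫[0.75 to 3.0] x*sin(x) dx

f(x) = x*sin(x)
a = 0.75, b = 3.0, n = 2
h = (b - a)/n = 1.125000

Simpson's rule: (h/3)[f(x₀) + 4f(x₁) + 2f(x₂) + ... + f(xₙ)]

x_0 = 0.7500, f(x_0) = 0.511229, coefficient = 1
x_1 = 1.8750, f(x_1) = 1.788911, coefficient = 4
x_2 = 3.0000, f(x_2) = 0.423360, coefficient = 1

I ≈ (1.125000/3) × 8.090232 = 3.033837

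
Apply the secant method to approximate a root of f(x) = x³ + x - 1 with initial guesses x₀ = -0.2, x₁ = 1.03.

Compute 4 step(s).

f(x) = x³ + x - 1
x₀ = -0.2, x₁ = 1.03

Secant formula: x_{n+1} = x_n - f(x_n)(x_n - x_{n-1})/(f(x_n) - f(x_{n-1}))

Iteration 1:
  f(-0.200000) = -1.208000
  f(1.030000) = 1.122727
  x_2 = 1.030000 - 1.122727×(1.030000 - (-0.200000))/(1.122727 - (-1.208000))
       = 0.437501
Iteration 2:
  f(1.030000) = 1.122727
  f(0.437501) = -0.478759
  x_3 = 0.437501 - (-0.478759)×(0.437501 - 1.030000)/(-0.478759 - 1.122727)
       = 0.614626
Iteration 3:
  f(0.437501) = -0.478759
  f(0.614626) = -0.153189
  x_4 = 0.614626 - (-0.153189)×(0.614626 - 0.437501)/(-0.153189 - (-0.478759))
       = 0.697969
Iteration 4:
  f(0.614626) = -0.153189
  f(0.697969) = 0.037991
  x_5 = 0.697969 - 0.037991×(0.697969 - 0.614626)/(0.037991 - (-0.153189))
       = 0.681407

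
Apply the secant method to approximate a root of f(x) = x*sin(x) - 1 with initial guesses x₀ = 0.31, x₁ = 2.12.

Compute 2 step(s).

f(x) = x*sin(x) - 1
x₀ = 0.31, x₁ = 2.12

Secant formula: x_{n+1} = x_n - f(x_n)(x_n - x_{n-1})/(f(x_n) - f(x_{n-1}))

Iteration 1:
  f(0.310000) = -0.905432
  f(2.120000) = 0.808234
  x_2 = 2.120000 - 0.808234×(2.120000 - 0.310000)/(0.808234 - (-0.905432))
       = 1.266331
Iteration 2:
  f(2.120000) = 0.808234
  f(1.266331) = 0.208089
  x_3 = 1.266331 - 0.208089×(1.266331 - 2.120000)/(0.208089 - 0.808234)
       = 0.970337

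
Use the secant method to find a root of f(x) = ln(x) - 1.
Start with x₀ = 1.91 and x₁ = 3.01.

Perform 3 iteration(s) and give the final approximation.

f(x) = ln(x) - 1
x₀ = 1.91, x₁ = 3.01

Secant formula: x_{n+1} = x_n - f(x_n)(x_n - x_{n-1})/(f(x_n) - f(x_{n-1}))

Iteration 1:
  f(1.910000) = -0.352897
  f(3.010000) = 0.101940
  x_2 = 3.010000 - 0.101940×(3.010000 - 1.910000)/(0.101940 - (-0.352897))
       = 2.763463
Iteration 2:
  f(3.010000) = 0.101940
  f(2.763463) = 0.016485
  x_3 = 2.763463 - 0.016485×(2.763463 - 3.010000)/(0.016485 - 0.101940)
       = 2.715905
Iteration 3:
  f(2.763463) = 0.016485
  f(2.715905) = -0.000875
  x_4 = 2.715905 - (-0.000875)×(2.715905 - 2.763463)/(-0.000875 - 0.016485)
       = 2.718302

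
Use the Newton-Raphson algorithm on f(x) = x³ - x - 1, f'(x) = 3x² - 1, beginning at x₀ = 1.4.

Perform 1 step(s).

f(x) = x³ - x - 1
f'(x) = 3x² - 1
x₀ = 1.4

Newton-Raphson formula: x_{n+1} = x_n - f(x_n)/f'(x_n)

Iteration 1:
  f(1.400000) = 0.344000
  f'(1.400000) = 4.880000
  x_1 = 1.400000 - 0.344000/4.880000 = 1.329508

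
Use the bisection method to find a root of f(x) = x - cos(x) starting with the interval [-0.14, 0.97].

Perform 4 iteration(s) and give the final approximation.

f(x) = x - cos(x)
Initial interval: [-0.14, 0.97]

Iteration 1:
  c_1 = (-0.140000 + 0.970000)/2 = 0.415000
  f(c_1) = f(0.415000) = -0.500116
  f(a) × f(c) ≥ 0, new interval: [0.415000, 0.970000]
Iteration 2:
  c_2 = (0.415000 + 0.970000)/2 = 0.692500
  f(c_2) = f(0.692500) = -0.077152
  f(a) × f(c) ≥ 0, new interval: [0.692500, 0.970000]
Iteration 3:
  c_3 = (0.692500 + 0.970000)/2 = 0.831250
  f(c_3) = f(0.831250) = 0.157297
  f(a) × f(c) < 0, new interval: [0.692500, 0.831250]
Iteration 4:
  c_4 = (0.692500 + 0.831250)/2 = 0.761875
  f(c_4) = f(0.761875) = 0.038332
  f(a) × f(c) < 0, new interval: [0.692500, 0.761875]

After 4 iteration(s), the approximation is c_4 = 0.761875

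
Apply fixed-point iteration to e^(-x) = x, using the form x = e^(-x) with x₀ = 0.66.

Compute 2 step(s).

Equation: e^(-x) = x
Fixed-point form: x = e^(-x)
x₀ = 0.66

x_1 = g(0.660000) = 0.516851
x_2 = g(0.516851) = 0.596395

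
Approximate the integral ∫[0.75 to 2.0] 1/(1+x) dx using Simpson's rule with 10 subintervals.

f(x) = 1/(1+x)
a = 0.75, b = 2.0, n = 10
h = (b - a)/n = 0.125000

Simpson's rule: (h/3)[f(x₀) + 4f(x₁) + 2f(x₂) + ... + f(xₙ)]

x_0 = 0.7500, f(x_0) = 0.571429, coefficient = 1
x_1 = 0.8750, f(x_1) = 0.533333, coefficient = 4
x_2 = 1.0000, f(x_2) = 0.500000, coefficient = 2
x_3 = 1.1250, f(x_3) = 0.470588, coefficient = 4
x_4 = 1.2500, f(x_4) = 0.444444, coefficient = 2
x_5 = 1.3750, f(x_5) = 0.421053, coefficient = 4
x_6 = 1.5000, f(x_6) = 0.400000, coefficient = 2
x_7 = 1.6250, f(x_7) = 0.380952, coefficient = 4
x_8 = 1.7500, f(x_8) = 0.363636, coefficient = 2
x_9 = 1.8750, f(x_9) = 0.347826, coefficient = 4
x_10 = 2.0000, f(x_10) = 0.333333, coefficient = 1

I ≈ (0.125000/3) × 12.935934 = 0.538997
Exact value: 0.538997
Error: 0.000001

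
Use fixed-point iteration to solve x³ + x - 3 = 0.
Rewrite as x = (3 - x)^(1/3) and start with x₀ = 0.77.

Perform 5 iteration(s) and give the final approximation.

Equation: x³ + x - 3 = 0
Fixed-point form: x = (3 - x)^(1/3)
x₀ = 0.77

x_1 = g(0.770000) = 1.306477
x_2 = g(1.306477) = 1.191966
x_3 = g(1.191966) = 1.218248
x_4 = g(1.218248) = 1.212316
x_5 = g(1.212316) = 1.213660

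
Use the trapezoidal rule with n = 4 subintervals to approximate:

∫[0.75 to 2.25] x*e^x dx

f(x) = x*e^x
a = 0.75, b = 2.25, n = 4
h = (b - a)/n = 0.375000

Trapezoidal rule: (h/2)[f(x₀) + 2f(x₁) + 2f(x₂) + ... + f(xₙ)]

x_0 = 0.7500, f(x_0) = 1.587750, coefficient = 1
x_1 = 1.1250, f(x_1) = 3.465244, coefficient = 2
x_2 = 1.5000, f(x_2) = 6.722534, coefficient = 2
x_3 = 1.8750, f(x_3) = 12.226536, coefficient = 2
x_4 = 2.2500, f(x_4) = 21.347406, coefficient = 1

I ≈ (0.375000/2) × 67.763782 = 12.705709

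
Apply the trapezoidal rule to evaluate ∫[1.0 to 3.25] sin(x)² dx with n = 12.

f(x) = sin(x)²
a = 1.0, b = 3.25, n = 12
h = (b - a)/n = 0.187500

Trapezoidal rule: (h/2)[f(x₀) + 2f(x₁) + 2f(x₂) + ... + f(xₙ)]

x_0 = 1.0000, f(x_0) = 0.708073, coefficient = 1
x_1 = 1.1875, f(x_1) = 0.860139, coefficient = 2
x_2 = 1.3750, f(x_2) = 0.962151, coefficient = 2
x_3 = 1.5625, f(x_3) = 0.999931, coefficient = 2
x_4 = 1.7500, f(x_4) = 0.968228, coefficient = 2
x_5 = 1.9375, f(x_5) = 0.871449, coefficient = 2
x_6 = 2.1250, f(x_6) = 0.723044, coefficient = 2
x_7 = 2.3125, f(x_7) = 0.543639, coefficient = 2
x_8 = 2.5000, f(x_8) = 0.358169, coefficient = 2
x_9 = 2.6875, f(x_9) = 0.192411, coefficient = 2
x_10 = 2.8750, f(x_10) = 0.069404, coefficient = 2
x_11 = 3.0625, f(x_11) = 0.006243, coefficient = 2
x_12 = 3.2500, f(x_12) = 0.011706, coefficient = 1

I ≈ (0.187500/2) × 13.829396 = 1.296506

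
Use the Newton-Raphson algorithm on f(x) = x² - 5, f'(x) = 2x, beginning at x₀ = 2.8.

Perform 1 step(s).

f(x) = x² - 5
f'(x) = 2x
x₀ = 2.8

Newton-Raphson formula: x_{n+1} = x_n - f(x_n)/f'(x_n)

Iteration 1:
  f(2.800000) = 2.840000
  f'(2.800000) = 5.600000
  x_1 = 2.800000 - 2.840000/5.600000 = 2.292857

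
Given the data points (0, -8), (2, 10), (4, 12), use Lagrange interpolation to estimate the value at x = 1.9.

Lagrange interpolation formula:
P(x) = Σ yᵢ × Lᵢ(x)
where Lᵢ(x) = Π_{j≠i} (x - xⱼ)/(xᵢ - xⱼ)

L_0(1.9) = (1.9 - 2)/(0 - 2) × (1.9 - 4)/(0 - 4) = 0.026250
L_1(1.9) = (1.9 - 0)/(2 - 0) × (1.9 - 4)/(2 - 4) = 0.997500
L_2(1.9) = (1.9 - 0)/(4 - 0) × (1.9 - 2)/(4 - 2) = -0.023750

P(1.9) = (-8)×L_0(1.9) + 10×L_1(1.9) + 12×L_2(1.9)
P(1.9) = 9.480000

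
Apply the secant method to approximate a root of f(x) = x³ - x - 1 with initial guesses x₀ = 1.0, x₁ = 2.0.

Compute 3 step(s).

f(x) = x³ - x - 1
x₀ = 1.0, x₁ = 2.0

Secant formula: x_{n+1} = x_n - f(x_n)(x_n - x_{n-1})/(f(x_n) - f(x_{n-1}))

Iteration 1:
  f(1.000000) = -1.000000
  f(2.000000) = 5.000000
  x_2 = 2.000000 - 5.000000×(2.000000 - 1.000000)/(5.000000 - (-1.000000))
       = 1.166667
Iteration 2:
  f(2.000000) = 5.000000
  f(1.166667) = -0.578704
  x_3 = 1.166667 - (-0.578704)×(1.166667 - 2.000000)/(-0.578704 - 5.000000)
       = 1.253112
Iteration 3:
  f(1.166667) = -0.578704
  f(1.253112) = -0.285363
  x_4 = 1.253112 - (-0.285363)×(1.253112 - 1.166667)/(-0.285363 - (-0.578704))
       = 1.337206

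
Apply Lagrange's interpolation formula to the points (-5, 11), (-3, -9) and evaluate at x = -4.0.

Lagrange interpolation formula:
P(x) = Σ yᵢ × Lᵢ(x)
where Lᵢ(x) = Π_{j≠i} (x - xⱼ)/(xᵢ - xⱼ)

L_0(-4.0) = (-4.0 - (-3))/(-5 - (-3)) = 0.500000
L_1(-4.0) = (-4.0 - (-5))/(-3 - (-5)) = 0.500000

P(-4.0) = 11×L_0(-4.0) + (-9)×L_1(-4.0)
P(-4.0) = 1.000000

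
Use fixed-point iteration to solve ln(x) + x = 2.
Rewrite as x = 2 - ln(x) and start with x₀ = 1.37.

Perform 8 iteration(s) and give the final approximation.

Equation: ln(x) + x = 2
Fixed-point form: x = 2 - ln(x)
x₀ = 1.37

x_1 = g(1.370000) = 1.685189
x_2 = g(1.685189) = 1.478122
x_3 = g(1.478122) = 1.609228
x_4 = g(1.609228) = 1.524246
x_5 = g(1.524246) = 1.578500
x_6 = g(1.578500) = 1.543525
x_7 = g(1.543525) = 1.565931
x_8 = g(1.565931) = 1.551519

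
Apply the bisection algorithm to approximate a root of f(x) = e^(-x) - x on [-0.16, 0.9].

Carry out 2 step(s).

f(x) = e^(-x) - x
Initial interval: [-0.16, 0.9]

Iteration 1:
  c_1 = (-0.160000 + 0.900000)/2 = 0.370000
  f(c_1) = f(0.370000) = 0.320734
  f(a) × f(c) ≥ 0, new interval: [0.370000, 0.900000]
Iteration 2:
  c_2 = (0.370000 + 0.900000)/2 = 0.635000
  f(c_2) = f(0.635000) = -0.105065
  f(a) × f(c) < 0, new interval: [0.370000, 0.635000]

After 2 iteration(s), the approximation is c_2 = 0.635000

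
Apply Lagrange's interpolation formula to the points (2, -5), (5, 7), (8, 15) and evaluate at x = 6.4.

Lagrange interpolation formula:
P(x) = Σ yᵢ × Lᵢ(x)
where Lᵢ(x) = Π_{j≠i} (x - xⱼ)/(xᵢ - xⱼ)

L_0(6.4) = (6.4 - 5)/(2 - 5) × (6.4 - 8)/(2 - 8) = -0.124444
L_1(6.4) = (6.4 - 2)/(5 - 2) × (6.4 - 8)/(5 - 8) = 0.782222
L_2(6.4) = (6.4 - 2)/(8 - 2) × (6.4 - 5)/(8 - 5) = 0.342222

P(6.4) = (-5)×L_0(6.4) + 7×L_1(6.4) + 15×L_2(6.4)
P(6.4) = 11.231111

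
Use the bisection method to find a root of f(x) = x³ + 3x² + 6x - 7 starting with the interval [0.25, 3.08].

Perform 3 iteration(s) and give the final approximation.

f(x) = x³ + 3x² + 6x - 7
Initial interval: [0.25, 3.08]

Iteration 1:
  c_1 = (0.250000 + 3.080000)/2 = 1.665000
  f(c_1) = f(1.665000) = 15.922430
  f(a) × f(c) < 0, new interval: [0.250000, 1.665000]
Iteration 2:
  c_2 = (0.250000 + 1.665000)/2 = 0.957500
  f(c_2) = f(0.957500) = 2.373261
  f(a) × f(c) < 0, new interval: [0.250000, 0.957500]
Iteration 3:
  c_3 = (0.250000 + 0.957500)/2 = 0.603750
  f(c_3) = f(0.603750) = -2.063882
  f(a) × f(c) ≥ 0, new interval: [0.603750, 0.957500]

After 3 iteration(s), the approximation is c_3 = 0.603750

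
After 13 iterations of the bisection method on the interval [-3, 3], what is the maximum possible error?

Bisection error bound: |error| ≤ (b-a)/2^n
|error| ≤ (3 - (-3))/2^13 = 6/2^13
|error| ≤ 0.0007324219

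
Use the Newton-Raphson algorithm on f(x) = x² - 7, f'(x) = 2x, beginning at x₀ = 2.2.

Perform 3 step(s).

f(x) = x² - 7
f'(x) = 2x
x₀ = 2.2

Newton-Raphson formula: x_{n+1} = x_n - f(x_n)/f'(x_n)

Iteration 1:
  f(2.200000) = -2.160000
  f'(2.200000) = 4.400000
  x_1 = 2.200000 - (-2.160000)/4.400000 = 2.690909
Iteration 2:
  f(2.690909) = 0.240992
  f'(2.690909) = 5.381818
  x_2 = 2.690909 - 0.240992/5.381818 = 2.646130
Iteration 3:
  f(2.646130) = 0.002005
  f'(2.646130) = 5.292260
  x_3 = 2.646130 - 0.002005/5.292260 = 2.645751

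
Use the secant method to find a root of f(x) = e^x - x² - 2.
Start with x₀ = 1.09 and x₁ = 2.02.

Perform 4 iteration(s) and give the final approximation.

f(x) = e^x - x² - 2
x₀ = 1.09, x₁ = 2.02

Secant formula: x_{n+1} = x_n - f(x_n)(x_n - x_{n-1})/(f(x_n) - f(x_{n-1}))

Iteration 1:
  f(1.090000) = -0.213826
  f(2.020000) = 1.457925
  x_2 = 2.020000 - 1.457925×(2.020000 - 1.090000)/(1.457925 - (-0.213826))
       = 1.208952
Iteration 2:
  f(2.020000) = 1.457925
  f(1.208952) = -0.111593
  x_3 = 1.208952 - (-0.111593)×(1.208952 - 2.020000)/(-0.111593 - 1.457925)
       = 1.266618
Iteration 3:
  f(1.208952) = -0.111593
  f(1.266618) = -0.055491
  x_4 = 1.266618 - (-0.055491)×(1.266618 - 1.208952)/(-0.055491 - (-0.111593))
       = 1.323656
Iteration 4:
  f(1.266618) = -0.055491
  f(1.323656) = 0.005067
  x_5 = 1.323656 - 0.005067×(1.323656 - 1.266618)/(0.005067 - (-0.055491))
       = 1.318883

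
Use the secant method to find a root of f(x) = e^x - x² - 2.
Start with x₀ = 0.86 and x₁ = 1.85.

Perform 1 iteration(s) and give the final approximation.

f(x) = e^x - x² - 2
x₀ = 0.86, x₁ = 1.85

Secant formula: x_{n+1} = x_n - f(x_n)(x_n - x_{n-1})/(f(x_n) - f(x_{n-1}))

Iteration 1:
  f(0.860000) = -0.376439
  f(1.850000) = 0.937320
  x_2 = 1.850000 - 0.937320×(1.850000 - 0.860000)/(0.937320 - (-0.376439))
       = 1.143671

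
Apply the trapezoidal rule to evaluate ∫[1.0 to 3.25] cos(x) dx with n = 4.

f(x) = cos(x)
a = 1.0, b = 3.25, n = 4
h = (b - a)/n = 0.562500

Trapezoidal rule: (h/2)[f(x₀) + 2f(x₁) + 2f(x₂) + ... + f(xₙ)]

x_0 = 1.0000, f(x_0) = 0.540302, coefficient = 1
x_1 = 1.5625, f(x_1) = 0.008296, coefficient = 2
x_2 = 2.1250, f(x_2) = -0.526266, coefficient = 2
x_3 = 2.6875, f(x_3) = -0.898659, coefficient = 2
x_4 = 3.2500, f(x_4) = -0.994130, coefficient = 1

I ≈ (0.562500/2) × -3.287086 = -0.924493
Exact value: -0.949666
Error: 0.025173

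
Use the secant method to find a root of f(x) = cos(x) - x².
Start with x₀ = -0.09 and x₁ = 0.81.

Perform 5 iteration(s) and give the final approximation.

f(x) = cos(x) - x²
x₀ = -0.09, x₁ = 0.81

Secant formula: x_{n+1} = x_n - f(x_n)(x_n - x_{n-1})/(f(x_n) - f(x_{n-1}))

Iteration 1:
  f(-0.090000) = 0.987853
  f(0.810000) = 0.033398
  x_2 = 0.810000 - 0.033398×(0.810000 - (-0.090000))/(0.033398 - 0.987853)
       = 0.841493
Iteration 2:
  f(0.810000) = 0.033398
  f(0.841493) = -0.041760
  x_3 = 0.841493 - (-0.041760)×(0.841493 - 0.810000)/(-0.041760 - 0.033398)
       = 0.823995
Iteration 3:
  f(0.841493) = -0.041760
  f(0.823995) = 0.000328
  x_4 = 0.823995 - 0.000328×(0.823995 - 0.841493)/(0.000328 - (-0.041760))
       = 0.824131
Iteration 4:
  f(0.823995) = 0.000328
  f(0.824131) = 0.000003
  x_5 = 0.824131 - 0.000003×(0.824131 - 0.823995)/(0.000003 - 0.000328)
       = 0.824132
Iteration 5:
  f(0.824131) = 0.000003
  f(0.824132) = 0.000000
  x_6 = 0.824132 - 0.000000×(0.824132 - 0.824131)/(0.000000 - 0.000003)
       = 0.824132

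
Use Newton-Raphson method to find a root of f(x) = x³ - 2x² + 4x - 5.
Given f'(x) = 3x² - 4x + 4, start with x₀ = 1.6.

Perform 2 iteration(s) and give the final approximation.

f(x) = x³ - 2x² + 4x - 5
f'(x) = 3x² - 4x + 4
x₀ = 1.6

Newton-Raphson formula: x_{n+1} = x_n - f(x_n)/f'(x_n)

Iteration 1:
  f(1.600000) = 0.376000
  f'(1.600000) = 5.280000
  x_1 = 1.600000 - 0.376000/5.280000 = 1.528788
Iteration 2:
  f(1.528788) = 0.013838
  f'(1.528788) = 4.896426
  x_2 = 1.528788 - 0.013838/4.896426 = 1.525962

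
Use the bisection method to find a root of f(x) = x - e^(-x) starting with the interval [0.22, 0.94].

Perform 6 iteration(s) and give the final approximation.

f(x) = x - e^(-x)
Initial interval: [0.22, 0.94]

Iteration 1:
  c_1 = (0.220000 + 0.940000)/2 = 0.580000
  f(c_1) = f(0.580000) = 0.020102
  f(a) × f(c) < 0, new interval: [0.220000, 0.580000]
Iteration 2:
  c_2 = (0.220000 + 0.580000)/2 = 0.400000
  f(c_2) = f(0.400000) = -0.270320
  f(a) × f(c) ≥ 0, new interval: [0.400000, 0.580000]
Iteration 3:
  c_3 = (0.400000 + 0.580000)/2 = 0.490000
  f(c_3) = f(0.490000) = -0.122626
  f(a) × f(c) ≥ 0, new interval: [0.490000, 0.580000]
Iteration 4:
  c_4 = (0.490000 + 0.580000)/2 = 0.535000
  f(c_4) = f(0.535000) = -0.050669
  f(a) × f(c) ≥ 0, new interval: [0.535000, 0.580000]
Iteration 5:
  c_5 = (0.535000 + 0.580000)/2 = 0.557500
  f(c_5) = f(0.557500) = -0.015139
  f(a) × f(c) ≥ 0, new interval: [0.557500, 0.580000]
Iteration 6:
  c_6 = (0.557500 + 0.580000)/2 = 0.568750
  f(c_6) = f(0.568750) = 0.002517
  f(a) × f(c) < 0, new interval: [0.557500, 0.568750]

After 6 iteration(s), the approximation is c_6 = 0.568750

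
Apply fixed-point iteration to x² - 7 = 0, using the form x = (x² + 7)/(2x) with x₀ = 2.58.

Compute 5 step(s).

Equation: x² - 7 = 0
Fixed-point form: x = (x² + 7)/(2x)
x₀ = 2.58

x_1 = g(2.580000) = 2.646589
x_2 = g(2.646589) = 2.645751
x_3 = g(2.645751) = 2.645751
x_4 = g(2.645751) = 2.645751
x_5 = g(2.645751) = 2.645751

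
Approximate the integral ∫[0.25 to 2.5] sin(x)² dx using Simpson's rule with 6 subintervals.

f(x) = sin(x)²
a = 0.25, b = 2.5, n = 6
h = (b - a)/n = 0.375000

Simpson's rule: (h/3)[f(x₀) + 4f(x₁) + 2f(x₂) + ... + f(xₙ)]

x_0 = 0.2500, f(x_0) = 0.061209, coefficient = 1
x_1 = 0.6250, f(x_1) = 0.342339, coefficient = 4
x_2 = 1.0000, f(x_2) = 0.708073, coefficient = 2
x_3 = 1.3750, f(x_3) = 0.962151, coefficient = 4
x_4 = 1.7500, f(x_4) = 0.968228, coefficient = 2
x_5 = 2.1250, f(x_5) = 0.723044, coefficient = 4
x_6 = 2.5000, f(x_6) = 0.358169, coefficient = 1

I ≈ (0.375000/3) × 11.882116 = 1.485265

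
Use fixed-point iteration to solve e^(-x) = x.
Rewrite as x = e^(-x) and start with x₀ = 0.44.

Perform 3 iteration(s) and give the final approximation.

Equation: e^(-x) = x
Fixed-point form: x = e^(-x)
x₀ = 0.44

x_1 = g(0.440000) = 0.644036
x_2 = g(0.644036) = 0.525168
x_3 = g(0.525168) = 0.591456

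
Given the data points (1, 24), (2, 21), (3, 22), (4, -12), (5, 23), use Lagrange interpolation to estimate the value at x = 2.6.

Lagrange interpolation formula:
P(x) = Σ yᵢ × Lᵢ(x)
where Lᵢ(x) = Π_{j≠i} (x - xⱼ)/(xᵢ - xⱼ)

L_0(2.6) = (2.6 - 2)/(1 - 2) × (2.6 - 3)/(1 - 3) × (2.6 - 4)/(1 - 4) × (2.6 - 5)/(1 - 5) = -0.033600
L_1(2.6) = (2.6 - 1)/(2 - 1) × (2.6 - 3)/(2 - 3) × (2.6 - 4)/(2 - 4) × (2.6 - 5)/(2 - 5) = 0.358400
L_2(2.6) = (2.6 - 1)/(3 - 1) × (2.6 - 2)/(3 - 2) × (2.6 - 4)/(3 - 4) × (2.6 - 5)/(3 - 5) = 0.806400
L_3(2.6) = (2.6 - 1)/(4 - 1) × (2.6 - 2)/(4 - 2) × (2.6 - 3)/(4 - 3) × (2.6 - 5)/(4 - 5) = -0.153600
L_4(2.6) = (2.6 - 1)/(5 - 1) × (2.6 - 2)/(5 - 2) × (2.6 - 3)/(5 - 3) × (2.6 - 4)/(5 - 4) = 0.022400

P(2.6) = 24×L_0(2.6) + 21×L_1(2.6) + 22×L_2(2.6) + (-12)×L_3(2.6) + 23×L_4(2.6)
P(2.6) = 26.819200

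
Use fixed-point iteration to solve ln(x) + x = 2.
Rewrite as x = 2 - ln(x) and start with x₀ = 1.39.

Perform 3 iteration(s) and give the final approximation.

Equation: ln(x) + x = 2
Fixed-point form: x = 2 - ln(x)
x₀ = 1.39

x_1 = g(1.390000) = 1.670696
x_2 = g(1.670696) = 1.486760
x_3 = g(1.486760) = 1.603401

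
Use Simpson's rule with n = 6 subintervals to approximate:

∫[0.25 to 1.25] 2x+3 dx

f(x) = 2x+3
a = 0.25, b = 1.25, n = 6
h = (b - a)/n = 0.166667

Simpson's rule: (h/3)[f(x₀) + 4f(x₁) + 2f(x₂) + ... + f(xₙ)]

x_0 = 0.2500, f(x_0) = 3.500000, coefficient = 1
x_1 = 0.4167, f(x_1) = 3.833333, coefficient = 4
x_2 = 0.5833, f(x_2) = 4.166667, coefficient = 2
x_3 = 0.7500, f(x_3) = 4.500000, coefficient = 4
x_4 = 0.9167, f(x_4) = 4.833333, coefficient = 2
x_5 = 1.0833, f(x_5) = 5.166667, coefficient = 4
x_6 = 1.2500, f(x_6) = 5.500000, coefficient = 1

I ≈ (0.166667/3) × 81.000000 = 4.500000
Exact value: 4.500000
Error: 0.000000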